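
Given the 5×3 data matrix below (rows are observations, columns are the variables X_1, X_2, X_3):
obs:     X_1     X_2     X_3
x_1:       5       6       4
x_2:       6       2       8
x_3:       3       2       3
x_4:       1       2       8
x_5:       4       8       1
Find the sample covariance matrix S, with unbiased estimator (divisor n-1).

Step 1 — column means:
  mean(X_1) = (5 + 6 + 3 + 1 + 4) / 5 = 19/5 = 3.8
  mean(X_2) = (6 + 2 + 2 + 2 + 8) / 5 = 20/5 = 4
  mean(X_3) = (4 + 8 + 3 + 8 + 1) / 5 = 24/5 = 4.8

Step 2 — sample covariance S[i,j] = (1/(n-1)) · Σ_k (x_{k,i} - mean_i) · (x_{k,j} - mean_j), with n-1 = 4.
  S[X_1,X_1] = ((1.2)·(1.2) + (2.2)·(2.2) + (-0.8)·(-0.8) + (-2.8)·(-2.8) + (0.2)·(0.2)) / 4 = 14.8/4 = 3.7
  S[X_1,X_2] = ((1.2)·(2) + (2.2)·(-2) + (-0.8)·(-2) + (-2.8)·(-2) + (0.2)·(4)) / 4 = 6/4 = 1.5
  S[X_1,X_3] = ((1.2)·(-0.8) + (2.2)·(3.2) + (-0.8)·(-1.8) + (-2.8)·(3.2) + (0.2)·(-3.8)) / 4 = -2.2/4 = -0.55
  S[X_2,X_2] = ((2)·(2) + (-2)·(-2) + (-2)·(-2) + (-2)·(-2) + (4)·(4)) / 4 = 32/4 = 8
  S[X_2,X_3] = ((2)·(-0.8) + (-2)·(3.2) + (-2)·(-1.8) + (-2)·(3.2) + (4)·(-3.8)) / 4 = -26/4 = -6.5
  S[X_3,X_3] = ((-0.8)·(-0.8) + (3.2)·(3.2) + (-1.8)·(-1.8) + (3.2)·(3.2) + (-3.8)·(-3.8)) / 4 = 38.8/4 = 9.7

S is symmetric (S[j,i] = S[i,j]). Assembling:

S = [[3.7, 1.5, -0.55],
 [1.5, 8, -6.5],
 [-0.55, -6.5, 9.7]]


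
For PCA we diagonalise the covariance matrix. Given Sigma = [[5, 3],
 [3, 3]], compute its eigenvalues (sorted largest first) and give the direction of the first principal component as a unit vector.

Step 1 — characteristic polynomial of 2×2 Sigma:
  det(Sigma - λI) = λ² - trace · λ + det = 0.
  trace = 5 + 3 = 8, det = 5·3 - (3)² = 6.
Step 2 — discriminant:
  Δ = trace² - 4·det = 64 - 24 = 40.
Step 3 — eigenvalues:
  λ = (trace ± √Δ)/2 = (8 ± 6.3246)/2,
  λ_1 = 7.1623,  λ_2 = 0.8377.

Step 4 — unit eigenvector for λ_1: solve (Sigma - λ_1 I)v = 0. First row:
  (5 - 7.1623)·v_x + (3)·v_y = 0, i.e. (-2.1623)·v_x + (3)·v_y = 0,
  so v ∝ (b, λ_1 - a) = (3, 2.1623) = u.
  ||u|| = √((3)² + (2.1623)²) = √(13.6754) ≈ 3.698,
  v_1 = u/||u|| ≈ (0.8112, 0.5847) (||v_1|| = 1).

λ_1 = 7.1623,  λ_2 = 0.8377;  v_1 ≈ (0.8112, 0.5847)


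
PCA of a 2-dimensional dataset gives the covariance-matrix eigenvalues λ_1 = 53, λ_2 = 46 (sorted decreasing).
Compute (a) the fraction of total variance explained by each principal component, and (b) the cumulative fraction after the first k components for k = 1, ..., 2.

Step 1 — total variance = trace(Sigma) = Σ λ_i = 53 + 46 = 99.

Step 2 — fraction explained by component i = λ_i / Σ λ:
  PC1: 53/99 = 0.5354
  PC2: 46/99 = 0.4646

Step 3 — cumulative fraction after k components = (λ_1 + ... + λ_k) / Σ λ:
  k = 1: 53/99 = 0.5354
  k = 2: (53 + 46)/99 = 99/99 = 1

Summary (fraction, with percent):

explained: PC1 0.5354 (53.54%), PC2 0.4646 (46.46%);  cumulative: 0.5354, 1


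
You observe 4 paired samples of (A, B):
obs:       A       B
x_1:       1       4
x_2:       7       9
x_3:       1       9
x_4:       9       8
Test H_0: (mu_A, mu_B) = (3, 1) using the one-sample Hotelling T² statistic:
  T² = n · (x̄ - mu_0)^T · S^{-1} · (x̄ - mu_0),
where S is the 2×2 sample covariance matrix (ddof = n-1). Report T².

Step 1 — sample mean vector:
  mean(A) = (1 + 7 + 1 + 9) / 4 = 18/4 = 4.5
  mean(B) = (4 + 9 + 9 + 8) / 4 = 30/4 = 7.5
  x̄ = (4.5, 7.5),  deviation x̄ - mu_0 = (4.5, 7.5) - (3, 1) = (1.5, 6.5).

Step 2 — sample covariance matrix, S[i,j] = (1/(n-1)) · Σ_k (x_{k,i} - mean_i) · (x_{k,j} - mean_j), divisor n-1 = 3:
  S[A,A] = ((-3.5)·(-3.5) + (2.5)·(2.5) + (-3.5)·(-3.5) + (4.5)·(4.5)) / 3 = 51/3 = 17
  S[A,B] = ((-3.5)·(-3.5) + (2.5)·(1.5) + (-3.5)·(1.5) + (4.5)·(0.5)) / 3 = 13/3 = 4.3333
  S[B,B] = ((-3.5)·(-3.5) + (1.5)·(1.5) + (1.5)·(1.5) + (0.5)·(0.5)) / 3 = 17/3 = 5.6667
  S = [[17, 4.3333],
 [4.3333, 5.6667]].

Step 3 — invert S. det(S) = 17·5.6667 - (4.3333)² = 77.5556.
  S^{-1} = (1/det) · [[d, -b], [-b, a]] = [[0.0731, -0.0559],
 [-0.0559, 0.2192]].

Step 4 — quadratic form (x̄ - mu_0)^T · S^{-1} · (x̄ - mu_0):
  S^{-1} · (x̄ - mu_0) = (-0.2536, 1.341),
  (x̄ - mu_0)^T · [...] = (1.5)·(-0.2536) + (6.5)·(1.341) = 8.336.

Step 5 — scale by n: T² = 4 · 8.336 = 33.3438.

T² ≈ 33.3438


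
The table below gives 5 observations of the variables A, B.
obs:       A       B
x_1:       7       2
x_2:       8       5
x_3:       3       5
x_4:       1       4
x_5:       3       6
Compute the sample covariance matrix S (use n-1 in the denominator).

Step 1 — column means:
  mean(A) = (7 + 8 + 3 + 1 + 3) / 5 = 22/5 = 4.4
  mean(B) = (2 + 5 + 5 + 4 + 6) / 5 = 22/5 = 4.4

Step 2 — sample covariance S[i,j] = (1/(n-1)) · Σ_k (x_{k,i} - mean_i) · (x_{k,j} - mean_j), with n-1 = 4.
  S[A,A] = ((2.6)·(2.6) + (3.6)·(3.6) + (-1.4)·(-1.4) + (-3.4)·(-3.4) + (-1.4)·(-1.4)) / 4 = 35.2/4 = 8.8
  S[A,B] = ((2.6)·(-2.4) + (3.6)·(0.6) + (-1.4)·(0.6) + (-3.4)·(-0.4) + (-1.4)·(1.6)) / 4 = -5.8/4 = -1.45
  S[B,B] = ((-2.4)·(-2.4) + (0.6)·(0.6) + (0.6)·(0.6) + (-0.4)·(-0.4) + (1.6)·(1.6)) / 4 = 9.2/4 = 2.3

S is symmetric (S[j,i] = S[i,j]). Assembling:

S = [[8.8, -1.45],
 [-1.45, 2.3]]


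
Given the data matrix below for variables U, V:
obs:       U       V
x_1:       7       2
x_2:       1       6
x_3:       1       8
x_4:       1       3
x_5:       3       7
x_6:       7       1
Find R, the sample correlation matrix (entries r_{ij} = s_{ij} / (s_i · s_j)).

Step 1 — column means:
  mean(U) = (7 + 1 + 1 + 1 + 3 + 7) / 6 = 20/6 = 3.3333
  mean(V) = (2 + 6 + 8 + 3 + 7 + 1) / 6 = 27/6 = 4.5

Step 2 — sample variances and covariances s[i,j] = (1/(n-1)) · Σ_k (x_{k,i} - mean_i) · (x_{k,j} - mean_j), with n-1 = 5:
  s[U,U] = ((3.6667)·(3.6667) + (-2.3333)·(-2.3333) + (-2.3333)·(-2.3333) + (-2.3333)·(-2.3333) + (-0.3333)·(-0.3333) + (3.6667)·(3.6667)) / 5 = 43.3333/5 = 8.6667
  s[U,V] = ((3.6667)·(-2.5) + (-2.3333)·(1.5) + (-2.3333)·(3.5) + (-2.3333)·(-1.5) + (-0.3333)·(2.5) + (3.6667)·(-3.5)) / 5 = -31/5 = -6.2
  s[V,V] = ((-2.5)·(-2.5) + (1.5)·(1.5) + (3.5)·(3.5) + (-1.5)·(-1.5) + (2.5)·(2.5) + (-3.5)·(-3.5)) / 5 = 41.5/5 = 8.3
  Sample standard deviations s_i = √(s[i,i]):
  s(U) = √(8.6667) = 2.9439
  s(V) = √(8.3) = 2.881

Step 3 — r_{ij} = s_{ij} / (s_i · s_j):
  r[U,U] = 1 (diagonal).
  r[U,V] = -6.2 / (2.9439 · 2.881) = -6.2 / 8.4814 = -0.731
  r[V,V] = 1 (diagonal).

R is symmetric with unit diagonal. Assembling:

R = [[1, -0.731],
 [-0.731, 1]]


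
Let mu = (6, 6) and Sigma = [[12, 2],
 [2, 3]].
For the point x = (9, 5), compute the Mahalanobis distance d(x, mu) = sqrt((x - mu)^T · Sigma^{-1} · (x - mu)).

Step 1 — centre the observation: (x - mu) = (3, -1).

Step 2 — invert Sigma. det(Sigma) = 12·3 - (2)² = 32.
  Sigma^{-1} = (1/det) · [[d, -b], [-b, a]] = [[0.0938, -0.0625],
 [-0.0625, 0.375]].

Step 3 — form the quadratic (x - mu)^T · Sigma^{-1} · (x - mu):
  Sigma^{-1} · (x - mu) = (0.3438, -0.5625).
  (x - mu)^T · [Sigma^{-1} · (x - mu)] = (3)·(0.3438) + (-1)·(-0.5625) = 1.5938.

Step 4 — take square root: d = √(1.5938) ≈ 1.2624.

d(x, mu) = √(1.5938) ≈ 1.2624


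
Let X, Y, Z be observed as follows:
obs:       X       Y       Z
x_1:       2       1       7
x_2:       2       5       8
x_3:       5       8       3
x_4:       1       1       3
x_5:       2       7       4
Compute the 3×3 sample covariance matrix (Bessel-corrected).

Step 1 — column means:
  mean(X) = (2 + 2 + 5 + 1 + 2) / 5 = 12/5 = 2.4
  mean(Y) = (1 + 5 + 8 + 1 + 7) / 5 = 22/5 = 4.4
  mean(Z) = (7 + 8 + 3 + 3 + 4) / 5 = 25/5 = 5

Step 2 — sample covariance S[i,j] = (1/(n-1)) · Σ_k (x_{k,i} - mean_i) · (x_{k,j} - mean_j), with n-1 = 4.
  S[X,X] = ((-0.4)·(-0.4) + (-0.4)·(-0.4) + (2.6)·(2.6) + (-1.4)·(-1.4) + (-0.4)·(-0.4)) / 4 = 9.2/4 = 2.3
  S[X,Y] = ((-0.4)·(-3.4) + (-0.4)·(0.6) + (2.6)·(3.6) + (-1.4)·(-3.4) + (-0.4)·(2.6)) / 4 = 14.2/4 = 3.55
  S[X,Z] = ((-0.4)·(2) + (-0.4)·(3) + (2.6)·(-2) + (-1.4)·(-2) + (-0.4)·(-1)) / 4 = -4/4 = -1
  S[Y,Y] = ((-3.4)·(-3.4) + (0.6)·(0.6) + (3.6)·(3.6) + (-3.4)·(-3.4) + (2.6)·(2.6)) / 4 = 43.2/4 = 10.8
  S[Y,Z] = ((-3.4)·(2) + (0.6)·(3) + (3.6)·(-2) + (-3.4)·(-2) + (2.6)·(-1)) / 4 = -8/4 = -2
  S[Z,Z] = ((2)·(2) + (3)·(3) + (-2)·(-2) + (-2)·(-2) + (-1)·(-1)) / 4 = 22/4 = 5.5

S is symmetric (S[j,i] = S[i,j]). Assembling:

S = [[2.3, 3.55, -1],
 [3.55, 10.8, -2],
 [-1, -2, 5.5]]


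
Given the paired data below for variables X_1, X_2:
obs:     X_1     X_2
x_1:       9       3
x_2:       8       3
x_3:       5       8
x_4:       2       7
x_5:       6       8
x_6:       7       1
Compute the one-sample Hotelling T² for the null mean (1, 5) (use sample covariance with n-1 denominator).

Step 1 — sample mean vector:
  mean(X_1) = (9 + 8 + 5 + 2 + 6 + 7) / 6 = 37/6 = 6.1667
  mean(X_2) = (3 + 3 + 8 + 7 + 8 + 1) / 6 = 30/6 = 5
  x̄ = (6.1667, 5),  deviation x̄ - mu_0 = (6.1667, 5) - (1, 5) = (5.1667, 0).

Step 2 — sample covariance matrix, S[i,j] = (1/(n-1)) · Σ_k (x_{k,i} - mean_i) · (x_{k,j} - mean_j), divisor n-1 = 5:
  S[X_1,X_1] = ((2.8333)·(2.8333) + (1.8333)·(1.8333) + (-1.1667)·(-1.1667) + (-4.1667)·(-4.1667) + (-0.1667)·(-0.1667) + (0.8333)·(0.8333)) / 5 = 30.8333/5 = 6.1667
  S[X_1,X_2] = ((2.8333)·(-2) + (1.8333)·(-2) + (-1.1667)·(3) + (-4.1667)·(2) + (-0.1667)·(3) + (0.8333)·(-4)) / 5 = -25/5 = -5
  S[X_2,X_2] = ((-2)·(-2) + (-2)·(-2) + (3)·(3) + (2)·(2) + (3)·(3) + (-4)·(-4)) / 5 = 46/5 = 9.2
  S = [[6.1667, -5],
 [-5, 9.2]].

Step 3 — invert S. det(S) = 6.1667·9.2 - (-5)² = 31.7333.
  S^{-1} = (1/det) · [[d, -b], [-b, a]] = [[0.2899, 0.1576],
 [0.1576, 0.1943]].

Step 4 — quadratic form (x̄ - mu_0)^T · S^{-1} · (x̄ - mu_0):
  S^{-1} · (x̄ - mu_0) = (1.4979, 0.8141),
  (x̄ - mu_0)^T · [...] = (5.1667)·(1.4979) + (0)·(0.8141) = 7.7391.

Step 5 — scale by n: T² = 6 · 7.7391 = 46.4349.

T² ≈ 46.4349


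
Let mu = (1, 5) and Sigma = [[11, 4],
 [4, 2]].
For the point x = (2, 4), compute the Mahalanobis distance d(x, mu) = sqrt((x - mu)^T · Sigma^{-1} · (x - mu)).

Step 1 — centre the observation: (x - mu) = (1, -1).

Step 2 — invert Sigma. det(Sigma) = 11·2 - (4)² = 6.
  Sigma^{-1} = (1/det) · [[d, -b], [-b, a]] = [[0.3333, -0.6667],
 [-0.6667, 1.8333]].

Step 3 — form the quadratic (x - mu)^T · Sigma^{-1} · (x - mu):
  Sigma^{-1} · (x - mu) = (1, -2.5).
  (x - mu)^T · [Sigma^{-1} · (x - mu)] = (1)·(1) + (-1)·(-2.5) = 3.5.

Step 4 — take square root: d = √(3.5) ≈ 1.8708.

d(x, mu) = √(3.5) ≈ 1.8708


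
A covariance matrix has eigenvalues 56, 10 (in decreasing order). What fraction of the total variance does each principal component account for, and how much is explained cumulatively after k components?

Step 1 — total variance = trace(Sigma) = Σ λ_i = 56 + 10 = 66.

Step 2 — fraction explained by component i = λ_i / Σ λ:
  PC1: 56/66 = 0.8485
  PC2: 10/66 = 0.1515

Step 3 — cumulative fraction after k components = (λ_1 + ... + λ_k) / Σ λ:
  k = 1: 56/66 = 0.8485
  k = 2: (56 + 10)/66 = 66/66 = 1

Summary (fraction, with percent):

explained: PC1 0.8485 (84.85%), PC2 0.1515 (15.15%);  cumulative: 0.8485, 1


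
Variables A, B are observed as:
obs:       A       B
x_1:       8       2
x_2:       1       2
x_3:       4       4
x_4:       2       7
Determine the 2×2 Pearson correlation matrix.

Step 1 — column means:
  mean(A) = (8 + 1 + 4 + 2) / 4 = 15/4 = 3.75
  mean(B) = (2 + 2 + 4 + 7) / 4 = 15/4 = 3.75

Step 2 — sample variances and covariances s[i,j] = (1/(n-1)) · Σ_k (x_{k,i} - mean_i) · (x_{k,j} - mean_j), with n-1 = 3:
  s[A,A] = ((4.25)·(4.25) + (-2.75)·(-2.75) + (0.25)·(0.25) + (-1.75)·(-1.75)) / 3 = 28.75/3 = 9.5833
  s[A,B] = ((4.25)·(-1.75) + (-2.75)·(-1.75) + (0.25)·(0.25) + (-1.75)·(3.25)) / 3 = -8.25/3 = -2.75
  s[B,B] = ((-1.75)·(-1.75) + (-1.75)·(-1.75) + (0.25)·(0.25) + (3.25)·(3.25)) / 3 = 16.75/3 = 5.5833
  Sample standard deviations s_i = √(s[i,i]):
  s(A) = √(9.5833) = 3.0957
  s(B) = √(5.5833) = 2.3629

Step 3 — r_{ij} = s_{ij} / (s_i · s_j):
  r[A,A] = 1 (diagonal).
  r[A,B] = -2.75 / (3.0957 · 2.3629) = -2.75 / 7.3148 = -0.3759
  r[B,B] = 1 (diagonal).

R is symmetric with unit diagonal. Assembling:

R = [[1, -0.3759],
 [-0.3759, 1]]


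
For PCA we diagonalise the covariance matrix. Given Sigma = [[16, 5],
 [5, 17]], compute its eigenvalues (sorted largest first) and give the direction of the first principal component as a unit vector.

Step 1 — characteristic polynomial of 2×2 Sigma:
  det(Sigma - λI) = λ² - trace · λ + det = 0.
  trace = 16 + 17 = 33, det = 16·17 - (5)² = 247.
Step 2 — discriminant:
  Δ = trace² - 4·det = 1089 - 988 = 101.
Step 3 — eigenvalues:
  λ = (trace ± √Δ)/2 = (33 ± 10.0499)/2,
  λ_1 = 21.5249,  λ_2 = 11.4751.

Step 4 — unit eigenvector for λ_1: solve (Sigma - λ_1 I)v = 0. First row:
  (16 - 21.5249)·v_x + (5)·v_y = 0, i.e. (-5.5249)·v_x + (5)·v_y = 0,
  so v ∝ (b, λ_1 - a) = (5, 5.5249) = u.
  ||u|| = √((5)² + (5.5249)²) = √(55.5249) ≈ 7.4515,
  v_1 = u/||u|| ≈ (0.671, 0.7415) (||v_1|| = 1).

λ_1 = 21.5249,  λ_2 = 11.4751;  v_1 ≈ (0.671, 0.7415)


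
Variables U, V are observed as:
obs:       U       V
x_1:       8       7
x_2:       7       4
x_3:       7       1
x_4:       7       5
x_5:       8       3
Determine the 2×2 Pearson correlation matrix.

Step 1 — column means:
  mean(U) = (8 + 7 + 7 + 7 + 8) / 5 = 37/5 = 7.4
  mean(V) = (7 + 4 + 1 + 5 + 3) / 5 = 20/5 = 4

Step 2 — sample variances and covariances s[i,j] = (1/(n-1)) · Σ_k (x_{k,i} - mean_i) · (x_{k,j} - mean_j), with n-1 = 4:
  s[U,U] = ((0.6)·(0.6) + (-0.4)·(-0.4) + (-0.4)·(-0.4) + (-0.4)·(-0.4) + (0.6)·(0.6)) / 4 = 1.2/4 = 0.3
  s[U,V] = ((0.6)·(3) + (-0.4)·(0) + (-0.4)·(-3) + (-0.4)·(1) + (0.6)·(-1)) / 4 = 2/4 = 0.5
  s[V,V] = ((3)·(3) + (0)·(0) + (-3)·(-3) + (1)·(1) + (-1)·(-1)) / 4 = 20/4 = 5
  Sample standard deviations s_i = √(s[i,i]):
  s(U) = √(0.3) = 0.5477
  s(V) = √(5) = 2.2361

Step 3 — r_{ij} = s_{ij} / (s_i · s_j):
  r[U,U] = 1 (diagonal).
  r[U,V] = 0.5 / (0.5477 · 2.2361) = 0.5 / 1.2247 = 0.4082
  r[V,V] = 1 (diagonal).

R is symmetric with unit diagonal. Assembling:

R = [[1, 0.4082],
 [0.4082, 1]]


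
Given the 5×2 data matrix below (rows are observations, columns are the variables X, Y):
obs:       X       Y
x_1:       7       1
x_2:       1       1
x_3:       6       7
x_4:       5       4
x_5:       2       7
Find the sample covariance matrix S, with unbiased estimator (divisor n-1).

Step 1 — column means:
  mean(X) = (7 + 1 + 6 + 5 + 2) / 5 = 21/5 = 4.2
  mean(Y) = (1 + 1 + 7 + 4 + 7) / 5 = 20/5 = 4

Step 2 — sample covariance S[i,j] = (1/(n-1)) · Σ_k (x_{k,i} - mean_i) · (x_{k,j} - mean_j), with n-1 = 4.
  S[X,X] = ((2.8)·(2.8) + (-3.2)·(-3.2) + (1.8)·(1.8) + (0.8)·(0.8) + (-2.2)·(-2.2)) / 4 = 26.8/4 = 6.7
  S[X,Y] = ((2.8)·(-3) + (-3.2)·(-3) + (1.8)·(3) + (0.8)·(0) + (-2.2)·(3)) / 4 = 0/4 = 0
  S[Y,Y] = ((-3)·(-3) + (-3)·(-3) + (3)·(3) + (0)·(0) + (3)·(3)) / 4 = 36/4 = 9

S is symmetric (S[j,i] = S[i,j]). Assembling:

S = [[6.7, 0],
 [0, 9]]


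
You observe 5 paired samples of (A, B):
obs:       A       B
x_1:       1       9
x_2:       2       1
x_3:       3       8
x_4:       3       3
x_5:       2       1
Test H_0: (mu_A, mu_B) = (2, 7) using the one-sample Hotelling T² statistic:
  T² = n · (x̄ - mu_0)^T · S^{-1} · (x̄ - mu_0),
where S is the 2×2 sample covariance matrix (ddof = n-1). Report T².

Step 1 — sample mean vector:
  mean(A) = (1 + 2 + 3 + 3 + 2) / 5 = 11/5 = 2.2
  mean(B) = (9 + 1 + 8 + 3 + 1) / 5 = 22/5 = 4.4
  x̄ = (2.2, 4.4),  deviation x̄ - mu_0 = (2.2, 4.4) - (2, 7) = (0.2, -2.6).

Step 2 — sample covariance matrix, S[i,j] = (1/(n-1)) · Σ_k (x_{k,i} - mean_i) · (x_{k,j} - mean_j), divisor n-1 = 4:
  S[A,A] = ((-1.2)·(-1.2) + (-0.2)·(-0.2) + (0.8)·(0.8) + (0.8)·(0.8) + (-0.2)·(-0.2)) / 4 = 2.8/4 = 0.7
  S[A,B] = ((-1.2)·(4.6) + (-0.2)·(-3.4) + (0.8)·(3.6) + (0.8)·(-1.4) + (-0.2)·(-3.4)) / 4 = -2.4/4 = -0.6
  S[B,B] = ((4.6)·(4.6) + (-3.4)·(-3.4) + (3.6)·(3.6) + (-1.4)·(-1.4) + (-3.4)·(-3.4)) / 4 = 59.2/4 = 14.8
  S = [[0.7, -0.6],
 [-0.6, 14.8]].

Step 3 — invert S. det(S) = 0.7·14.8 - (-0.6)² = 10.
  S^{-1} = (1/det) · [[d, -b], [-b, a]] = [[1.48, 0.06],
 [0.06, 0.07]].

Step 4 — quadratic form (x̄ - mu_0)^T · S^{-1} · (x̄ - mu_0):
  S^{-1} · (x̄ - mu_0) = (0.14, -0.17),
  (x̄ - mu_0)^T · [...] = (0.2)·(0.14) + (-2.6)·(-0.17) = 0.47.

Step 5 — scale by n: T² = 5 · 0.47 = 2.35.

T² ≈ 2.35


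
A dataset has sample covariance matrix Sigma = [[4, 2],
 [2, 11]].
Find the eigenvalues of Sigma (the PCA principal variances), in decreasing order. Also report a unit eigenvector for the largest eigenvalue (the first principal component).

Step 1 — characteristic polynomial of 2×2 Sigma:
  det(Sigma - λI) = λ² - trace · λ + det = 0.
  trace = 4 + 11 = 15, det = 4·11 - (2)² = 40.
Step 2 — discriminant:
  Δ = trace² - 4·det = 225 - 160 = 65.
Step 3 — eigenvalues:
  λ = (trace ± √Δ)/2 = (15 ± 8.0623)/2,
  λ_1 = 11.5311,  λ_2 = 3.4689.

Step 4 — unit eigenvector for λ_1: solve (Sigma - λ_1 I)v = 0. First row:
  (4 - 11.5311)·v_x + (2)·v_y = 0, i.e. (-7.5311)·v_x + (2)·v_y = 0,
  so v ∝ (b, λ_1 - a) = (2, 7.5311) = u.
  ||u|| = √((2)² + (7.5311)²) = √(60.7179) ≈ 7.7922,
  v_1 = u/||u|| ≈ (0.2567, 0.9665) (||v_1|| = 1).

λ_1 = 11.5311,  λ_2 = 3.4689;  v_1 ≈ (0.2567, 0.9665)


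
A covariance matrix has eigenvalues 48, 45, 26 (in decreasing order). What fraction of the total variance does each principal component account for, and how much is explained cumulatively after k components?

Step 1 — total variance = trace(Sigma) = Σ λ_i = 48 + 45 + 26 = 119.

Step 2 — fraction explained by component i = λ_i / Σ λ:
  PC1: 48/119 = 0.4034
  PC2: 45/119 = 0.3782
  PC3: 26/119 = 0.2185

Step 3 — cumulative fraction after k components = (λ_1 + ... + λ_k) / Σ λ:
  k = 1: 48/119 = 0.4034
  k = 2: (48 + 45)/119 = 93/119 = 0.7815
  k = 3: (48 + 45 + 26)/119 = 119/119 = 1

Summary (fraction, with percent):

explained: PC1 0.4034 (40.34%), PC2 0.3782 (37.82%), PC3 0.2185 (21.85%);  cumulative: 0.4034, 0.7815, 1


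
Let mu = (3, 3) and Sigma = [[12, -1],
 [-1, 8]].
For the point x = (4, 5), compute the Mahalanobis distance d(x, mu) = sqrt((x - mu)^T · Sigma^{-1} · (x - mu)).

Step 1 — centre the observation: (x - mu) = (1, 2).

Step 2 — invert Sigma. det(Sigma) = 12·8 - (-1)² = 95.
  Sigma^{-1} = (1/det) · [[d, -b], [-b, a]] = [[0.0842, 0.0105],
 [0.0105, 0.1263]].

Step 3 — form the quadratic (x - mu)^T · Sigma^{-1} · (x - mu):
  Sigma^{-1} · (x - mu) = (0.1053, 0.2632).
  (x - mu)^T · [Sigma^{-1} · (x - mu)] = (1)·(0.1053) + (2)·(0.2632) = 0.6316.

Step 4 — take square root: d = √(0.6316) ≈ 0.7947.

d(x, mu) = √(0.6316) ≈ 0.7947


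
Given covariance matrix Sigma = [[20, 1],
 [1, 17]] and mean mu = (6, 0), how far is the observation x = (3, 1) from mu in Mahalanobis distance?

Step 1 — centre the observation: (x - mu) = (-3, 1).

Step 2 — invert Sigma. det(Sigma) = 20·17 - (1)² = 339.
  Sigma^{-1} = (1/det) · [[d, -b], [-b, a]] = [[0.0501, -0.0029],
 [-0.0029, 0.059]].

Step 3 — form the quadratic (x - mu)^T · Sigma^{-1} · (x - mu):
  Sigma^{-1} · (x - mu) = (-0.1534, 0.0678).
  (x - mu)^T · [Sigma^{-1} · (x - mu)] = (-3)·(-0.1534) + (1)·(0.0678) = 0.528.

Step 4 — take square root: d = √(0.528) ≈ 0.7267.

d(x, mu) = √(0.528) ≈ 0.7267


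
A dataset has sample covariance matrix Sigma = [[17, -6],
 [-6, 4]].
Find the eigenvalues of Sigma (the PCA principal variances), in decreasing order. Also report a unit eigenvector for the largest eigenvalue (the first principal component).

Step 1 — characteristic polynomial of 2×2 Sigma:
  det(Sigma - λI) = λ² - trace · λ + det = 0.
  trace = 17 + 4 = 21, det = 17·4 - (-6)² = 32.
Step 2 — discriminant:
  Δ = trace² - 4·det = 441 - 128 = 313.
Step 3 — eigenvalues:
  λ = (trace ± √Δ)/2 = (21 ± 17.6918)/2,
  λ_1 = 19.3459,  λ_2 = 1.6541.

Step 4 — unit eigenvector for λ_1: solve (Sigma - λ_1 I)v = 0. First row:
  (17 - 19.3459)·v_x + (-6)·v_y = 0, i.e. (-2.3459)·v_x + (-6)·v_y = 0,
  so v ∝ (b, λ_1 - a) = (-6, 2.3459); multiply by -1 so the first entry is positive: u = (6, -2.3459).
  ||u|| = √((6)² + (-2.3459)²) = √(41.5033) ≈ 6.4423,
  v_1 = u/||u|| ≈ (0.9313, -0.3641) (||v_1|| = 1).

λ_1 = 19.3459,  λ_2 = 1.6541;  v_1 ≈ (0.9313, -0.3641)


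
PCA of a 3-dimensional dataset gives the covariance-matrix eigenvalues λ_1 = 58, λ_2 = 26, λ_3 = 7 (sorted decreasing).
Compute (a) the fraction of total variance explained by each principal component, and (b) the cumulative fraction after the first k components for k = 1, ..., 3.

Step 1 — total variance = trace(Sigma) = Σ λ_i = 58 + 26 + 7 = 91.

Step 2 — fraction explained by component i = λ_i / Σ λ:
  PC1: 58/91 = 0.6374
  PC2: 26/91 = 0.2857
  PC3: 7/91 = 0.0769

Step 3 — cumulative fraction after k components = (λ_1 + ... + λ_k) / Σ λ:
  k = 1: 58/91 = 0.6374
  k = 2: (58 + 26)/91 = 84/91 = 0.9231
  k = 3: (58 + 26 + 7)/91 = 91/91 = 1

Summary (fraction, with percent):

explained: PC1 0.6374 (63.74%), PC2 0.2857 (28.57%), PC3 0.0769 (7.69%);  cumulative: 0.6374, 0.9231, 1


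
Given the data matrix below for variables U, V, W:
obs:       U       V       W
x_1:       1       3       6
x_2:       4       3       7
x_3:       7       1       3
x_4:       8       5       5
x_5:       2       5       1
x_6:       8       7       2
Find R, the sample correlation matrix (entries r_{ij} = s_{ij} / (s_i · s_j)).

Step 1 — column means:
  mean(U) = (1 + 4 + 7 + 8 + 2 + 8) / 6 = 30/6 = 5
  mean(V) = (3 + 3 + 1 + 5 + 5 + 7) / 6 = 24/6 = 4
  mean(W) = (6 + 7 + 3 + 5 + 1 + 2) / 6 = 24/6 = 4

Step 2 — sample variances and covariances s[i,j] = (1/(n-1)) · Σ_k (x_{k,i} - mean_i) · (x_{k,j} - mean_j), with n-1 = 5:
  s[U,U] = ((-4)·(-4) + (-1)·(-1) + (2)·(2) + (3)·(3) + (-3)·(-3) + (3)·(3)) / 5 = 48/5 = 9.6
  s[U,V] = ((-4)·(-1) + (-1)·(-1) + (2)·(-3) + (3)·(1) + (-3)·(1) + (3)·(3)) / 5 = 8/5 = 1.6
  s[U,W] = ((-4)·(2) + (-1)·(3) + (2)·(-1) + (3)·(1) + (-3)·(-3) + (3)·(-2)) / 5 = -7/5 = -1.4
  s[V,V] = ((-1)·(-1) + (-1)·(-1) + (-3)·(-3) + (1)·(1) + (1)·(1) + (3)·(3)) / 5 = 22/5 = 4.4
  s[V,W] = ((-1)·(2) + (-1)·(3) + (-3)·(-1) + (1)·(1) + (1)·(-3) + (3)·(-2)) / 5 = -10/5 = -2
  s[W,W] = ((2)·(2) + (3)·(3) + (-1)·(-1) + (1)·(1) + (-3)·(-3) + (-2)·(-2)) / 5 = 28/5 = 5.6
  Sample standard deviations s_i = √(s[i,i]):
  s(U) = √(9.6) = 3.0984
  s(V) = √(4.4) = 2.0976
  s(W) = √(5.6) = 2.3664

Step 3 — r_{ij} = s_{ij} / (s_i · s_j):
  r[U,U] = 1 (diagonal).
  r[U,V] = 1.6 / (3.0984 · 2.0976) = 1.6 / 6.4992 = 0.2462
  r[U,W] = -1.4 / (3.0984 · 2.3664) = -1.4 / 7.3321 = -0.1909
  r[V,V] = 1 (diagonal).
  r[V,W] = -2 / (2.0976 · 2.3664) = -2 / 4.9639 = -0.4029
  r[W,W] = 1 (diagonal).

R is symmetric with unit diagonal. Assembling:

R = [[1, 0.2462, -0.1909],
 [0.2462, 1, -0.4029],
 [-0.1909, -0.4029, 1]]


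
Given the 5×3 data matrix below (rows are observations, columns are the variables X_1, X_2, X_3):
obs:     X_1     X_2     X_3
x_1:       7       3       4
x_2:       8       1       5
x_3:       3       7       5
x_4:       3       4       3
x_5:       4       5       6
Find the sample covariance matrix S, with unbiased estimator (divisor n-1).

Step 1 — column means:
  mean(X_1) = (7 + 8 + 3 + 3 + 4) / 5 = 25/5 = 5
  mean(X_2) = (3 + 1 + 7 + 4 + 5) / 5 = 20/5 = 4
  mean(X_3) = (4 + 5 + 5 + 3 + 6) / 5 = 23/5 = 4.6

Step 2 — sample covariance S[i,j] = (1/(n-1)) · Σ_k (x_{k,i} - mean_i) · (x_{k,j} - mean_j), with n-1 = 4.
  S[X_1,X_1] = ((2)·(2) + (3)·(3) + (-2)·(-2) + (-2)·(-2) + (-1)·(-1)) / 4 = 22/4 = 5.5
  S[X_1,X_2] = ((2)·(-1) + (3)·(-3) + (-2)·(3) + (-2)·(0) + (-1)·(1)) / 4 = -18/4 = -4.5
  S[X_1,X_3] = ((2)·(-0.6) + (3)·(0.4) + (-2)·(0.4) + (-2)·(-1.6) + (-1)·(1.4)) / 4 = 1/4 = 0.25
  S[X_2,X_2] = ((-1)·(-1) + (-3)·(-3) + (3)·(3) + (0)·(0) + (1)·(1)) / 4 = 20/4 = 5
  S[X_2,X_3] = ((-1)·(-0.6) + (-3)·(0.4) + (3)·(0.4) + (0)·(-1.6) + (1)·(1.4)) / 4 = 2/4 = 0.5
  S[X_3,X_3] = ((-0.6)·(-0.6) + (0.4)·(0.4) + (0.4)·(0.4) + (-1.6)·(-1.6) + (1.4)·(1.4)) / 4 = 5.2/4 = 1.3

S is symmetric (S[j,i] = S[i,j]). Assembling:

S = [[5.5, -4.5, 0.25],
 [-4.5, 5, 0.5],
 [0.25, 0.5, 1.3]]


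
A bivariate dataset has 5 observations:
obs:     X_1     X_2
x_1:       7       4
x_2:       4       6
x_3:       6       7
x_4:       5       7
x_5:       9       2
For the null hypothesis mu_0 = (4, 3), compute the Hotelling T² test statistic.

Step 1 — sample mean vector:
  mean(X_1) = (7 + 4 + 6 + 5 + 9) / 5 = 31/5 = 6.2
  mean(X_2) = (4 + 6 + 7 + 7 + 2) / 5 = 26/5 = 5.2
  x̄ = (6.2, 5.2),  deviation x̄ - mu_0 = (6.2, 5.2) - (4, 3) = (2.2, 2.2).

Step 2 — sample covariance matrix, S[i,j] = (1/(n-1)) · Σ_k (x_{k,i} - mean_i) · (x_{k,j} - mean_j), divisor n-1 = 4:
  S[X_1,X_1] = ((0.8)·(0.8) + (-2.2)·(-2.2) + (-0.2)·(-0.2) + (-1.2)·(-1.2) + (2.8)·(2.8)) / 4 = 14.8/4 = 3.7
  S[X_1,X_2] = ((0.8)·(-1.2) + (-2.2)·(0.8) + (-0.2)·(1.8) + (-1.2)·(1.8) + (2.8)·(-3.2)) / 4 = -14.2/4 = -3.55
  S[X_2,X_2] = ((-1.2)·(-1.2) + (0.8)·(0.8) + (1.8)·(1.8) + (1.8)·(1.8) + (-3.2)·(-3.2)) / 4 = 18.8/4 = 4.7
  S = [[3.7, -3.55],
 [-3.55, 4.7]].

Step 3 — invert S. det(S) = 3.7·4.7 - (-3.55)² = 4.7875.
  S^{-1} = (1/det) · [[d, -b], [-b, a]] = [[0.9817, 0.7415],
 [0.7415, 0.7728]].

Step 4 — quadratic form (x̄ - mu_0)^T · S^{-1} · (x̄ - mu_0):
  S^{-1} · (x̄ - mu_0) = (3.7911, 3.3316),
  (x̄ - mu_0)^T · [...] = (2.2)·(3.7911) + (2.2)·(3.3316) = 15.67.

Step 5 — scale by n: T² = 5 · 15.67 = 78.3499.

T² ≈ 78.3499


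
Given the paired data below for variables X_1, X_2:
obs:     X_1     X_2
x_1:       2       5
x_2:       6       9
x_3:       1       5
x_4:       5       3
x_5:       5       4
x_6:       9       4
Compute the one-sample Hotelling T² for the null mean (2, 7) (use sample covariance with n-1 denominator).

Step 1 — sample mean vector:
  mean(X_1) = (2 + 6 + 1 + 5 + 5 + 9) / 6 = 28/6 = 4.6667
  mean(X_2) = (5 + 9 + 5 + 3 + 4 + 4) / 6 = 30/6 = 5
  x̄ = (4.6667, 5),  deviation x̄ - mu_0 = (4.6667, 5) - (2, 7) = (2.6667, -2).

Step 2 — sample covariance matrix, S[i,j] = (1/(n-1)) · Σ_k (x_{k,i} - mean_i) · (x_{k,j} - mean_j), divisor n-1 = 5:
  S[X_1,X_1] = ((-2.6667)·(-2.6667) + (1.3333)·(1.3333) + (-3.6667)·(-3.6667) + (0.3333)·(0.3333) + (0.3333)·(0.3333) + (4.3333)·(4.3333)) / 5 = 41.3333/5 = 8.2667
  S[X_1,X_2] = ((-2.6667)·(0) + (1.3333)·(4) + (-3.6667)·(0) + (0.3333)·(-2) + (0.3333)·(-1) + (4.3333)·(-1)) / 5 = 0/5 = 0
  S[X_2,X_2] = ((0)·(0) + (4)·(4) + (0)·(0) + (-2)·(-2) + (-1)·(-1) + (-1)·(-1)) / 5 = 22/5 = 4.4
  S = [[8.2667, 0],
 [0, 4.4]].

Step 3 — invert S. det(S) = 8.2667·4.4 - (0)² = 36.3733.
  S^{-1} = (1/det) · [[d, -b], [-b, a]] = [[0.121, 0],
 [0, 0.2273]].

Step 4 — quadratic form (x̄ - mu_0)^T · S^{-1} · (x̄ - mu_0):
  S^{-1} · (x̄ - mu_0) = (0.3226, -0.4545),
  (x̄ - mu_0)^T · [...] = (2.6667)·(0.3226) + (-2)·(-0.4545) = 1.7693.

Step 5 — scale by n: T² = 6 · 1.7693 = 10.6158.

T² ≈ 10.6158


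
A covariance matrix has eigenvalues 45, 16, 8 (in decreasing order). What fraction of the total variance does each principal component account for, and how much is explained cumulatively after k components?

Step 1 — total variance = trace(Sigma) = Σ λ_i = 45 + 16 + 8 = 69.

Step 2 — fraction explained by component i = λ_i / Σ λ:
  PC1: 45/69 = 0.6522
  PC2: 16/69 = 0.2319
  PC3: 8/69 = 0.1159

Step 3 — cumulative fraction after k components = (λ_1 + ... + λ_k) / Σ λ:
  k = 1: 45/69 = 0.6522
  k = 2: (45 + 16)/69 = 61/69 = 0.8841
  k = 3: (45 + 16 + 8)/69 = 69/69 = 1

Summary (fraction, with percent):

explained: PC1 0.6522 (65.22%), PC2 0.2319 (23.19%), PC3 0.1159 (11.59%);  cumulative: 0.6522, 0.8841, 1


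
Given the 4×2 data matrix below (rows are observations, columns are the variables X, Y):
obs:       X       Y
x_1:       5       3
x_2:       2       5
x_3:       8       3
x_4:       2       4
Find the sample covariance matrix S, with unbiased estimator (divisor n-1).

Step 1 — column means:
  mean(X) = (5 + 2 + 8 + 2) / 4 = 17/4 = 4.25
  mean(Y) = (3 + 5 + 3 + 4) / 4 = 15/4 = 3.75

Step 2 — sample covariance S[i,j] = (1/(n-1)) · Σ_k (x_{k,i} - mean_i) · (x_{k,j} - mean_j), with n-1 = 3.
  S[X,X] = ((0.75)·(0.75) + (-2.25)·(-2.25) + (3.75)·(3.75) + (-2.25)·(-2.25)) / 3 = 24.75/3 = 8.25
  S[X,Y] = ((0.75)·(-0.75) + (-2.25)·(1.25) + (3.75)·(-0.75) + (-2.25)·(0.25)) / 3 = -6.75/3 = -2.25
  S[Y,Y] = ((-0.75)·(-0.75) + (1.25)·(1.25) + (-0.75)·(-0.75) + (0.25)·(0.25)) / 3 = 2.75/3 = 0.9167

S is symmetric (S[j,i] = S[i,j]). Assembling:

S = [[8.25, -2.25],
 [-2.25, 0.9167]]


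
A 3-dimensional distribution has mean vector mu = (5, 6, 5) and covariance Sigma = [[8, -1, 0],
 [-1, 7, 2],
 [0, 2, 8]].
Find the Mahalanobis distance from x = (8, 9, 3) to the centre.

Step 1 — centre the observation: (x - mu) = (3, 3, -2).

Step 2 — invert Sigma (cofactor / det for 3×3, or solve directly):
  Sigma^{-1} = [[0.1275, 0.0196, -0.0049],
 [0.0196, 0.1569, -0.0392],
 [-0.0049, -0.0392, 0.1348]].

Step 3 — form the quadratic (x - mu)^T · Sigma^{-1} · (x - mu):
  Sigma^{-1} · (x - mu) = (0.451, 0.6078, -0.402).
  (x - mu)^T · [Sigma^{-1} · (x - mu)] = (3)·(0.451) + (3)·(0.6078) + (-2)·(-0.402) = 3.9804.

Step 4 — take square root: d = √(3.9804) ≈ 1.9951.

d(x, mu) = √(3.9804) ≈ 1.9951


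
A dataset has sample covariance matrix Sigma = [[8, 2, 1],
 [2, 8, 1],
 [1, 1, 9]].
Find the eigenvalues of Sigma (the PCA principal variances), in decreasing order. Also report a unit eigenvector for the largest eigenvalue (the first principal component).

Step 1 — characteristic polynomial p(λ) = det(λI - Sigma) = λ³ - tr·λ² + c_1·λ - det, where tr = trace, c_1 = sum of the principal 2×2 minors, det = det(Sigma):
  tr = 8 + 8 + 9 = 25,
  c_1 = (8·8 - (2)²) + (8·9 - (1)²) + (8·9 - (1)²) = 60 + 71 + 71 = 202,
  det = 8·(8·9 - (1)²) - (2)·((2)·9 - (1)·(1)) + (1)·((2)·(1) - 8·(1)) = 8·(71) - (2)·(17) + (1)·(-6) = 528.
  So p(λ) = λ³ - 25λ² + 202λ - 528.
Step 2 — look for an integer root (rational root theorem: any rational root is an integer divisor of 528). Testing λ = 6:
  p(6) = 216 - 900 + 1212 - 528 = 0  ✓
  Dividing out (λ - 6): p(λ) = (λ - 6)(λ² - 19λ + 88).
Step 3 — remaining eigenvalues from the quadratic λ² - 19λ + 88 = 0:
  Δ = 19² - 4·88 = 361 - 352 = 9,  λ = (19 ± √9)/2 = (19 ± 3)/2 = 11 or 8.
  Sorted: λ_1 = 11,  λ_2 = 8,  λ_3 = 6  (check: sum = 25 = tr ✓).

Step 4 — unit eigenvector for λ_1 = 11: v spans the null space of (Sigma - λ_1 I), whose rows are
  r_1 = (-3, 2, 1),  r_2 = (2, -3, 1),  r_3 = (1, 1, -2).
  v is orthogonal to every row, so take v ∝ r_1 × r_2 = ((2)·(1) - (1)·(-3), (1)·(2) - (-3)·(1), (-3)·(-3) - (2)·(2)) = (5, 5, 5).
  Rescale (divide by 5): u = (1, 1, 1).
  ||u|| = √((1)² + (1)² + (1)²) = √(3) ≈ 1.7321,  v_1 = u/||u|| ≈ (0.5774, 0.5774, 0.5774) (||v_1|| = 1).

λ_1 = 11,  λ_2 = 8,  λ_3 = 6;  v_1 ≈ (0.5774, 0.5774, 0.5774)


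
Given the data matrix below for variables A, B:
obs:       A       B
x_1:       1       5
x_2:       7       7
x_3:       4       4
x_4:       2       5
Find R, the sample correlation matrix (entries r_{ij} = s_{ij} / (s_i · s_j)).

Step 1 — column means:
  mean(A) = (1 + 7 + 4 + 2) / 4 = 14/4 = 3.5
  mean(B) = (5 + 7 + 4 + 5) / 4 = 21/4 = 5.25

Step 2 — sample variances and covariances s[i,j] = (1/(n-1)) · Σ_k (x_{k,i} - mean_i) · (x_{k,j} - mean_j), with n-1 = 3:
  s[A,A] = ((-2.5)·(-2.5) + (3.5)·(3.5) + (0.5)·(0.5) + (-1.5)·(-1.5)) / 3 = 21/3 = 7
  s[A,B] = ((-2.5)·(-0.25) + (3.5)·(1.75) + (0.5)·(-1.25) + (-1.5)·(-0.25)) / 3 = 6.5/3 = 2.1667
  s[B,B] = ((-0.25)·(-0.25) + (1.75)·(1.75) + (-1.25)·(-1.25) + (-0.25)·(-0.25)) / 3 = 4.75/3 = 1.5833
  Sample standard deviations s_i = √(s[i,i]):
  s(A) = √(7) = 2.6458
  s(B) = √(1.5833) = 1.2583

Step 3 — r_{ij} = s_{ij} / (s_i · s_j):
  r[A,A] = 1 (diagonal).
  r[A,B] = 2.1667 / (2.6458 · 1.2583) = 2.1667 / 3.3292 = 0.6508
  r[B,B] = 1 (diagonal).

R is symmetric with unit diagonal. Assembling:

R = [[1, 0.6508],
 [0.6508, 1]]


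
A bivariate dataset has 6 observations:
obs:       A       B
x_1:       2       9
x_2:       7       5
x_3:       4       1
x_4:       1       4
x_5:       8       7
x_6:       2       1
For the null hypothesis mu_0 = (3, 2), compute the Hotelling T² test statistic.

Step 1 — sample mean vector:
  mean(A) = (2 + 7 + 4 + 1 + 8 + 2) / 6 = 24/6 = 4
  mean(B) = (9 + 5 + 1 + 4 + 7 + 1) / 6 = 27/6 = 4.5
  x̄ = (4, 4.5),  deviation x̄ - mu_0 = (4, 4.5) - (3, 2) = (1, 2.5).

Step 2 — sample covariance matrix, S[i,j] = (1/(n-1)) · Σ_k (x_{k,i} - mean_i) · (x_{k,j} - mean_j), divisor n-1 = 5:
  S[A,A] = ((-2)·(-2) + (3)·(3) + (0)·(0) + (-3)·(-3) + (4)·(4) + (-2)·(-2)) / 5 = 42/5 = 8.4
  S[A,B] = ((-2)·(4.5) + (3)·(0.5) + (0)·(-3.5) + (-3)·(-0.5) + (4)·(2.5) + (-2)·(-3.5)) / 5 = 11/5 = 2.2
  S[B,B] = ((4.5)·(4.5) + (0.5)·(0.5) + (-3.5)·(-3.5) + (-0.5)·(-0.5) + (2.5)·(2.5) + (-3.5)·(-3.5)) / 5 = 51.5/5 = 10.3
  S = [[8.4, 2.2],
 [2.2, 10.3]].

Step 3 — invert S. det(S) = 8.4·10.3 - (2.2)² = 81.68.
  S^{-1} = (1/det) · [[d, -b], [-b, a]] = [[0.1261, -0.0269],
 [-0.0269, 0.1028]].

Step 4 — quadratic form (x̄ - mu_0)^T · S^{-1} · (x̄ - mu_0):
  S^{-1} · (x̄ - mu_0) = (0.0588, 0.2302),
  (x̄ - mu_0)^T · [...] = (1)·(0.0588) + (2.5)·(0.2302) = 0.6342.

Step 5 — scale by n: T² = 6 · 0.6342 = 3.8051.

T² ≈ 3.8051


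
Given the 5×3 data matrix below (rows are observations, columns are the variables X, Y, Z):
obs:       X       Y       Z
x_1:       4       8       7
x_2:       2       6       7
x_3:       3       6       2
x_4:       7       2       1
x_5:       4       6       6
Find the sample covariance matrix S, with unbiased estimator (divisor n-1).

Step 1 — column means:
  mean(X) = (4 + 2 + 3 + 7 + 4) / 5 = 20/5 = 4
  mean(Y) = (8 + 6 + 6 + 2 + 6) / 5 = 28/5 = 5.6
  mean(Z) = (7 + 7 + 2 + 1 + 6) / 5 = 23/5 = 4.6

Step 2 — sample covariance S[i,j] = (1/(n-1)) · Σ_k (x_{k,i} - mean_i) · (x_{k,j} - mean_j), with n-1 = 4.
  S[X,X] = ((0)·(0) + (-2)·(-2) + (-1)·(-1) + (3)·(3) + (0)·(0)) / 4 = 14/4 = 3.5
  S[X,Y] = ((0)·(2.4) + (-2)·(0.4) + (-1)·(0.4) + (3)·(-3.6) + (0)·(0.4)) / 4 = -12/4 = -3
  S[X,Z] = ((0)·(2.4) + (-2)·(2.4) + (-1)·(-2.6) + (3)·(-3.6) + (0)·(1.4)) / 4 = -13/4 = -3.25
  S[Y,Y] = ((2.4)·(2.4) + (0.4)·(0.4) + (0.4)·(0.4) + (-3.6)·(-3.6) + (0.4)·(0.4)) / 4 = 19.2/4 = 4.8
  S[Y,Z] = ((2.4)·(2.4) + (0.4)·(2.4) + (0.4)·(-2.6) + (-3.6)·(-3.6) + (0.4)·(1.4)) / 4 = 19.2/4 = 4.8
  S[Z,Z] = ((2.4)·(2.4) + (2.4)·(2.4) + (-2.6)·(-2.6) + (-3.6)·(-3.6) + (1.4)·(1.4)) / 4 = 33.2/4 = 8.3

S is symmetric (S[j,i] = S[i,j]). Assembling:

S = [[3.5, -3, -3.25],
 [-3, 4.8, 4.8],
 [-3.25, 4.8, 8.3]]


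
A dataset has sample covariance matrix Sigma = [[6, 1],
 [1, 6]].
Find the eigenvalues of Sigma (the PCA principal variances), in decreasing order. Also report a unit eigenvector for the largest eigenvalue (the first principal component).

Step 1 — characteristic polynomial of 2×2 Sigma:
  det(Sigma - λI) = λ² - trace · λ + det = 0.
  trace = 6 + 6 = 12, det = 6·6 - (1)² = 35.
Step 2 — discriminant:
  Δ = trace² - 4·det = 144 - 140 = 4.
Step 3 — eigenvalues:
  λ = (trace ± √Δ)/2 = (12 ± 2)/2,
  λ_1 = 7,  λ_2 = 5.

Step 4 — unit eigenvector for λ_1: solve (Sigma - λ_1 I)v = 0. First row:
  (6 - 7)·v_x + (1)·v_y = 0, i.e. (-1)·v_x + (1)·v_y = 0,
  so v ∝ (b, λ_1 - a) = (1, 1) = u.
  ||u|| = √((1)² + (1)²) = √(2) ≈ 1.4142,
  v_1 = u/||u|| ≈ (0.7071, 0.7071) (||v_1|| = 1).

λ_1 = 7,  λ_2 = 5;  v_1 ≈ (0.7071, 0.7071)


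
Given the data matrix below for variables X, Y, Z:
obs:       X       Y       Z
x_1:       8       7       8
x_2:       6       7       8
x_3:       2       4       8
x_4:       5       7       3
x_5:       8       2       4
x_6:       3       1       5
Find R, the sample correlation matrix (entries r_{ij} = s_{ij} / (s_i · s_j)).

Step 1 — column means:
  mean(X) = (8 + 6 + 2 + 5 + 8 + 3) / 6 = 32/6 = 5.3333
  mean(Y) = (7 + 7 + 4 + 7 + 2 + 1) / 6 = 28/6 = 4.6667
  mean(Z) = (8 + 8 + 8 + 3 + 4 + 5) / 6 = 36/6 = 6

Step 2 — sample variances and covariances s[i,j] = (1/(n-1)) · Σ_k (x_{k,i} - mean_i) · (x_{k,j} - mean_j), with n-1 = 5:
  s[X,X] = ((2.6667)·(2.6667) + (0.6667)·(0.6667) + (-3.3333)·(-3.3333) + (-0.3333)·(-0.3333) + (2.6667)·(2.6667) + (-2.3333)·(-2.3333)) / 5 = 31.3333/5 = 6.2667
  s[X,Y] = ((2.6667)·(2.3333) + (0.6667)·(2.3333) + (-3.3333)·(-0.6667) + (-0.3333)·(2.3333) + (2.6667)·(-2.6667) + (-2.3333)·(-3.6667)) / 5 = 10.6667/5 = 2.1333
  s[X,Z] = ((2.6667)·(2) + (0.6667)·(2) + (-3.3333)·(2) + (-0.3333)·(-3) + (2.6667)·(-2) + (-2.3333)·(-1)) / 5 = -2/5 = -0.4
  s[Y,Y] = ((2.3333)·(2.3333) + (2.3333)·(2.3333) + (-0.6667)·(-0.6667) + (2.3333)·(2.3333) + (-2.6667)·(-2.6667) + (-3.6667)·(-3.6667)) / 5 = 37.3333/5 = 7.4667
  s[Y,Z] = ((2.3333)·(2) + (2.3333)·(2) + (-0.6667)·(2) + (2.3333)·(-3) + (-2.6667)·(-2) + (-3.6667)·(-1)) / 5 = 10/5 = 2
  s[Z,Z] = ((2)·(2) + (2)·(2) + (2)·(2) + (-3)·(-3) + (-2)·(-2) + (-1)·(-1)) / 5 = 26/5 = 5.2
  Sample standard deviations s_i = √(s[i,i]):
  s(X) = √(6.2667) = 2.5033
  s(Y) = √(7.4667) = 2.7325
  s(Z) = √(5.2) = 2.2804

Step 3 — r_{ij} = s_{ij} / (s_i · s_j):
  r[X,X] = 1 (diagonal).
  r[X,Y] = 2.1333 / (2.5033 · 2.7325) = 2.1333 / 6.8404 = 0.3119
  r[X,Z] = -0.4 / (2.5033 · 2.2804) = -0.4 / 5.7085 = -0.0701
  r[Y,Y] = 1 (diagonal).
  r[Y,Z] = 2 / (2.7325 · 2.2804) = 2 / 6.2311 = 0.321
  r[Z,Z] = 1 (diagonal).

R is symmetric with unit diagonal. Assembling:

R = [[1, 0.3119, -0.0701],
 [0.3119, 1, 0.321],
 [-0.0701, 0.321, 1]]


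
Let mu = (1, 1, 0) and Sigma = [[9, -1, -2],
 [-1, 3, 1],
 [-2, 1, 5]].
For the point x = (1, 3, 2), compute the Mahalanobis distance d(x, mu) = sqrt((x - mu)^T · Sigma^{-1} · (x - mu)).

Step 1 — centre the observation: (x - mu) = (0, 2, 2).

Step 2 — invert Sigma (cofactor / det for 3×3, or solve directly):
  Sigma^{-1} = [[0.1239, 0.0265, 0.0442],
 [0.0265, 0.3628, -0.0619],
 [0.0442, -0.0619, 0.2301]].

Step 3 — form the quadratic (x - mu)^T · Sigma^{-1} · (x - mu):
  Sigma^{-1} · (x - mu) = (0.1416, 0.6018, 0.3363).
  (x - mu)^T · [Sigma^{-1} · (x - mu)] = (0)·(0.1416) + (2)·(0.6018) + (2)·(0.3363) = 1.8761.

Step 4 — take square root: d = √(1.8761) ≈ 1.3697.

d(x, mu) = √(1.8761) ≈ 1.3697


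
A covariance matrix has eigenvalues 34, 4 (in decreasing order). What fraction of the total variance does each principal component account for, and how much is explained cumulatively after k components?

Step 1 — total variance = trace(Sigma) = Σ λ_i = 34 + 4 = 38.

Step 2 — fraction explained by component i = λ_i / Σ λ:
  PC1: 34/38 = 0.8947
  PC2: 4/38 = 0.1053

Step 3 — cumulative fraction after k components = (λ_1 + ... + λ_k) / Σ λ:
  k = 1: 34/38 = 0.8947
  k = 2: (34 + 4)/38 = 38/38 = 1

Summary (fraction, with percent):

explained: PC1 0.8947 (89.47%), PC2 0.1053 (10.53%);  cumulative: 0.8947, 1


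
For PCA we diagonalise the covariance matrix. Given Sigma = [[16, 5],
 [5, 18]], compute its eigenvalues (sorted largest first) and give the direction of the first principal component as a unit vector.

Step 1 — characteristic polynomial of 2×2 Sigma:
  det(Sigma - λI) = λ² - trace · λ + det = 0.
  trace = 16 + 18 = 34, det = 16·18 - (5)² = 263.
Step 2 — discriminant:
  Δ = trace² - 4·det = 1156 - 1052 = 104.
Step 3 — eigenvalues:
  λ = (trace ± √Δ)/2 = (34 ± 10.198)/2,
  λ_1 = 22.099,  λ_2 = 11.901.

Step 4 — unit eigenvector for λ_1: solve (Sigma - λ_1 I)v = 0. First row:
  (16 - 22.099)·v_x + (5)·v_y = 0, i.e. (-6.099)·v_x + (5)·v_y = 0,
  so v ∝ (b, λ_1 - a) = (5, 6.099) = u.
  ||u|| = √((5)² + (6.099)²) = √(62.198) ≈ 7.8866,
  v_1 = u/||u|| ≈ (0.634, 0.7733) (||v_1|| = 1).

λ_1 = 22.099,  λ_2 = 11.901;  v_1 ≈ (0.634, 0.7733)
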